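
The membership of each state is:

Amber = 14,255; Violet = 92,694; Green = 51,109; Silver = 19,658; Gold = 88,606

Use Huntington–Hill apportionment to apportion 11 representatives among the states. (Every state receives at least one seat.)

Amber 1; Violet 4; Green 2; Silver 1; Gold 3

With divisor 26168: modified quotas Amber 0.545, Violet 3.542, Green 1.953, Silver 0.751, Gold 3.386.
Geometric-mean thresholds: Amber (min 1), Violet √(3·4)=3.464, Green √(1·2)=1.414, Silver (min 1), Gold √(3·4)=3.464.
Each quota rounded against its threshold gives Amber 1, Violet 4, Green 2, Silver 1, Gold 3 (total 11).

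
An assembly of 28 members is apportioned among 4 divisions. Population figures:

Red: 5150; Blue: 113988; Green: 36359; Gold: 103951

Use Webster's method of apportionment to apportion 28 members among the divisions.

Red: 1; Blue: 12; Green: 4; Gold: 11

Standard divisor 259448/28 ≈ 9266; standard quotas: Red 0.556, Blue 12.302, Green 3.924, Gold 11.219.
Rounding to the nearest integer gives Red 1, Blue 12, Green 4, Gold 11 — total 28, matching the house size, so no adjustment is needed.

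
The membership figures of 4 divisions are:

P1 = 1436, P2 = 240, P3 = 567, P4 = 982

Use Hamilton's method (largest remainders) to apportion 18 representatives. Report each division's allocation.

P1 8, P2 1, P3 3, P4 6

Standard divisor: 3225 ÷ 18 ≈ 179.167.
Standard quotas: P1 8.015, P2 1.340, P3 3.165, P4 5.481.
Lower quotas: P1 8, P2 1, P3 3, P4 5 (sum 17, leaving 1 seat).
Remainders in descending order: P4 0.481, P2 0.340, P3 0.165, P1 0.015.
The surplus seat goes to P4.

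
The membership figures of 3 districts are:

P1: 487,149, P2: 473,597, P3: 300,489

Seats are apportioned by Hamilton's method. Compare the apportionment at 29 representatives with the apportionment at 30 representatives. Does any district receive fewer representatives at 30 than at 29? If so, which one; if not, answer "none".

At 29 seats: P1 11, P2 11, P3 7.
At 30 seats: P1 12, P2 11, P3 7.
No district's allocation decreased.

none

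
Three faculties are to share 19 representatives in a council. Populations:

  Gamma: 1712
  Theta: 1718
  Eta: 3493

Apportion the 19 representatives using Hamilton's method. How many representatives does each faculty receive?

Gamma 5, Theta 5, Eta 9

The standard divisor is 6923/19 ≈ 364.368.
Standard quotas: Gamma 4.699, Theta 4.715, Eta 9.586.
Lower quotas: Gamma 4, Theta 4, Eta 9 (sum 17, leaving 2 seats).
Remainders in descending order: Theta 0.715, Gamma 0.699, Eta 0.586.
Largest remainders: Theta, Gamma receive the extra seats.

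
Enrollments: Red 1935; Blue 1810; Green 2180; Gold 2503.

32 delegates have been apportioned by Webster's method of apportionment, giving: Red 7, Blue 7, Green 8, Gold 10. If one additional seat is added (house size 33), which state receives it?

Priority for the next seat is population ÷ (current seats + 0.5).
Priorities: Red 258.000, Blue 241.333, Green 256.471, Gold 238.381.
Highest priority: Red.

Red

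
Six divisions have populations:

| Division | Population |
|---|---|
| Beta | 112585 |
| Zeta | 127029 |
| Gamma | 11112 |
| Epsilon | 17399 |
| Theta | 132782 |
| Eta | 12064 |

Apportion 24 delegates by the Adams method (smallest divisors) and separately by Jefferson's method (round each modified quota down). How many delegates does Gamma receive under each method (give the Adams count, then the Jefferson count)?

Adams: Beta 6, Zeta 7, Gamma 1, Epsilon 1, Theta 8, Eta 1.
Jefferson: Beta 7, Zeta 8, Gamma 0, Epsilon 1, Theta 8, Eta 0.
Gamma gets 1 under Adams and 0 under Jefferson.

1 and 0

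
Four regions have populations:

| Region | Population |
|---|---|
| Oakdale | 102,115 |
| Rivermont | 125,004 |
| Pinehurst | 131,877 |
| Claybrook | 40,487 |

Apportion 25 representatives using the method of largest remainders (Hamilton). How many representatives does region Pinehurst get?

8

Standard divisor: 399483 ÷ 25 ≈ 15979.32.
Standard quotas: Oakdale 6.3904, Rivermont 7.8229, Pinehurst 8.2530, Claybrook 2.5337.
Lower quotas: Oakdale 6, Rivermont 7, Pinehurst 8, Claybrook 2 (sum 23, leaving 2 seats).
Remainders in descending order: Rivermont 0.8229, Claybrook 0.5337, Oakdale 0.3904, Pinehurst 0.2530.
Largest remainders: Rivermont, Claybrook receive the extra seats.
Pinehurst receives 8.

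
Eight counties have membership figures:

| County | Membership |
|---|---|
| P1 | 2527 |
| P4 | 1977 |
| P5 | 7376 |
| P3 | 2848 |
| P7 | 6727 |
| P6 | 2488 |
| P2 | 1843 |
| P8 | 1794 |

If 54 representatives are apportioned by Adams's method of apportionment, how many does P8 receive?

Standard divisor 27580/54 ≈ 510.741; standard quotas: P1 4.948, P4 3.871, P5 14.442, P3 5.576, P7 13.171, P6 4.871, P2 3.608, P8 3.513.
Rounding up gives 5, 4, 15, 6, 14, 5, 4, 4 = 57 seats, so the divisor must be adjusted.
With modified divisor 564: modified quotas P1 4.480, P4 3.505, P5 13.078, P3 5.050, P7 11.927, P6 4.411, P2 3.268, P8 3.181.
Rounding up: P1 5, P4 4, P5 14, P3 6, P7 12, P6 5, P2 4, P8 4 (total 54).
P8 receives 4.

4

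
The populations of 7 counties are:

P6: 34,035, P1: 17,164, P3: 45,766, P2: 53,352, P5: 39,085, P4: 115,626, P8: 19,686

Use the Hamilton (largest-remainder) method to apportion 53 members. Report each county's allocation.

Total 324714; standard divisor 324714/53 ≈ 6126.679.
Standard quotas: P6 5.5552, P1 2.8015, P3 7.4700, P2 8.7081, P5 6.3795, P4 18.8725, P8 3.2132.
Lower quotas: P6 5, P1 2, P3 7, P2 8, P5 6, P4 18, P8 3 (sum 49, leaving 4 seats).
Remainders in descending order: P4 0.8725, P1 0.8015, P2 0.7081, P6 0.5552, P3 0.4700, P5 0.3795, P8 0.2132.
Largest remainders: P4, P1, P2, P6 receive the extra seats.

P6: 6, P1: 3, P3: 7, P2: 9, P5: 6, P4: 19, P8: 3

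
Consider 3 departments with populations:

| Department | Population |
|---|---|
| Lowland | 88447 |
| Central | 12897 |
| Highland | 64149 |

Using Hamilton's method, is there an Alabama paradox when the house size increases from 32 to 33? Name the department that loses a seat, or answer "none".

Central

At 32 seats: Lowland 17, Central 3, Highland 12.
At 33 seats: Lowland 18, Central 2, Highland 13.
Central drops from 3 to 2.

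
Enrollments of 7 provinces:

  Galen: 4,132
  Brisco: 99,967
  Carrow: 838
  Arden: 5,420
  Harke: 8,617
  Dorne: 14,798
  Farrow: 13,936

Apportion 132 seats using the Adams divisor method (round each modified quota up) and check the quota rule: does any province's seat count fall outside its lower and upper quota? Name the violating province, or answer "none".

Standard quotas: Galen 3.693, Brisco 89.336, Carrow 0.749, Arden 4.844, Harke 7.701, Dorne 13.224, Farrow 12.454.
Adams allocation: Galen 4, Brisco 88, Carrow 1, Arden 5, Harke 8, Dorne 13, Farrow 13.
Brisco has quota 89.336 (lower 89, upper 90) but receives 88 — outside the quota interval.

Brisco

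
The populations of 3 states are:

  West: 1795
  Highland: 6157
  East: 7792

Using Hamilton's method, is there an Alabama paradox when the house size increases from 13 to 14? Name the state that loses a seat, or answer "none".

none

At 13 seats: West 2, Highland 5, East 6.
At 14 seats: West 2, Highland 5, East 7.
No state's allocation decreased.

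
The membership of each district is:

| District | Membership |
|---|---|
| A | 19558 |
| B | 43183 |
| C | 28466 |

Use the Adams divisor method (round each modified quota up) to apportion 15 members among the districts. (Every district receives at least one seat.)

A 3, B 7, C 5

Standard divisor 91207/15 ≈ 6080.467; standard quotas: A 3.217, B 7.102, C 4.682.
Rounding up gives 4, 8, 5 = 17 seats, so the divisor must be adjusted.
With modified divisor 6800: modified quotas A 2.876, B 6.350, C 4.186.
Rounding up: A 3, B 7, C 5 (total 15).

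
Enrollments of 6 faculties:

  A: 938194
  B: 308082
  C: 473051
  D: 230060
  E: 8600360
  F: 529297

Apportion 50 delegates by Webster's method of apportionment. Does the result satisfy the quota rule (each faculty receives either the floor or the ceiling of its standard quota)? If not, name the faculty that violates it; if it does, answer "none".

E

Standard quotas: A 4.234, B 1.390, C 2.135, D 1.038, E 38.814, F 2.389.
Webster allocation: A 4, B 1, C 2, D 1, E 40, F 2.
E has quota 38.814 (lower 38, upper 39) but receives 40 — outside the quota interval.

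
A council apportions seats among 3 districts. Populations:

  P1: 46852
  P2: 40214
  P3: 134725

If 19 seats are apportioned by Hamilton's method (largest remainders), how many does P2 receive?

3

Standard divisor: 221791 ÷ 19 ≈ 11673.211.
Standard quotas: P1 4.0136, P2 3.4450, P3 11.5414.
Lower quotas: P1 4, P2 3, P3 11 (sum 18, leaving 1 seat).
Remainders in descending order: P3 0.5414, P2 0.4450, P1 0.0136.
The surplus seat goes to P3.
P2 receives 3.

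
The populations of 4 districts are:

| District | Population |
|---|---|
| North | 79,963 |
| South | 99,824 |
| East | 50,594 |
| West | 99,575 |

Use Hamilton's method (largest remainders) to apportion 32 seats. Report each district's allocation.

North=8, South=10, East=5, West=9

Standard divisor: 329956 ÷ 32 ≈ 10311.125.
Standard quotas: North 7.7550, South 9.6812, East 4.9067, West 9.6570.
Lower quotas: North 7, South 9, East 4, West 9 (sum 29, leaving 3 seats).
Remainders in descending order: East 0.9067, North 0.7550, South 0.6812, West 0.6570.
The surplus seats go to East, North, South.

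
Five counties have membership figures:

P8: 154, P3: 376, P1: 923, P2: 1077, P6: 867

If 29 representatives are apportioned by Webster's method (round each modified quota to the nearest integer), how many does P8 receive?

Standard divisor 3397/29 ≈ 117.138; standard quotas: P8 1.315, P3 3.210, P1 7.880, P2 9.194, P6 7.402.
Rounding to the nearest integer gives 1, 3, 8, 9, 7 = 28 seats, so the divisor must be adjusted.
With modified divisor 114: modified quotas P8 1.351, P3 3.298, P1 8.096, P2 9.447, P6 7.605.
Rounding to the nearest integer: P8 1, P3 3, P1 8, P2 9, P6 8 (total 29).
P8 receives 1.

1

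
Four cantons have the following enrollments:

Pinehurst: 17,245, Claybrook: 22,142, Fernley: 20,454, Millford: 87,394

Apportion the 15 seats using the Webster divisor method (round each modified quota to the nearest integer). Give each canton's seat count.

Pinehurst: 2; Claybrook: 2; Fernley: 2; Millford: 9

Standard divisor 147235/15 ≈ 9815.667; standard quotas: Pinehurst 1.757, Claybrook 2.256, Fernley 2.084, Millford 8.904.
Rounding to the nearest integer gives Pinehurst 2, Claybrook 2, Fernley 2, Millford 9 — total 15, matching the house size, so no adjustment is needed.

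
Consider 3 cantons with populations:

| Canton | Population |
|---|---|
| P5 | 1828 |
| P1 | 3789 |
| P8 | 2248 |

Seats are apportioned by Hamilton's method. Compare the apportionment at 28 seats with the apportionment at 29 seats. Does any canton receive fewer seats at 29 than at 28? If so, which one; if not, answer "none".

none

At 28 seats: P5 7, P1 13, P8 8.
At 29 seats: P5 7, P1 14, P8 8.
No canton's allocation decreased.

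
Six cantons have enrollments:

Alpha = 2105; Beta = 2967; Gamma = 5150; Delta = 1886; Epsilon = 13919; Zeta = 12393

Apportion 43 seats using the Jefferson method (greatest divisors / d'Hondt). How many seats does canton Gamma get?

Standard divisor 38420/43 ≈ 893.488; standard quotas: Alpha 2.356, Beta 3.321, Gamma 5.764, Delta 2.111, Epsilon 15.578, Zeta 13.870.
Rounding down gives 2, 3, 5, 2, 15, 13 = 40 seats, so the divisor must be adjusted.
With modified divisor 840: modified quotas Alpha 2.506, Beta 3.532, Gamma 6.131, Delta 2.245, Epsilon 16.570, Zeta 14.754.
Rounding down: Alpha 2, Beta 3, Gamma 6, Delta 2, Epsilon 16, Zeta 14 (total 43).
Gamma receives 6.

6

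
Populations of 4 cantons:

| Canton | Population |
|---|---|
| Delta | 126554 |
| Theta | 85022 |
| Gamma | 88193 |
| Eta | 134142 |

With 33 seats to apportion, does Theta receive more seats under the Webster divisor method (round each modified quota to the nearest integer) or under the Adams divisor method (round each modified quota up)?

Adams

Webster: Delta 10, Theta 6, Gamma 7, Eta 10.
Adams: Delta 9, Theta 7, Gamma 7, Eta 10.
Theta gets 6 under Webster and 7 under Adams.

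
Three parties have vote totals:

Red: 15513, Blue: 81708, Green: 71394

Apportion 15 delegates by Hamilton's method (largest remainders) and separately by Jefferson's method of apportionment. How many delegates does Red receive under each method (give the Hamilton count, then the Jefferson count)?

2 and 1

Hamilton: Red 2, Blue 7, Green 6.
Jefferson: Red 1, Blue 8, Green 6.
Red gets 2 under Hamilton and 1 under Jefferson.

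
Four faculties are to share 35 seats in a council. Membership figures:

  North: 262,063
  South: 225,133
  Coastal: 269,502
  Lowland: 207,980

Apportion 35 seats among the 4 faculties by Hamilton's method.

North: 9, South: 8, Coastal: 10, Lowland: 8

Total 964678; standard divisor 964678/35 ≈ 27562.229.
Standard quotas: North 9.5080, South 8.1682, Coastal 9.7779, Lowland 7.5458.
Lower quotas: North 9, South 8, Coastal 9, Lowland 7 (sum 33, leaving 2 seats).
Remainders in descending order: Coastal 0.7779, Lowland 0.5458, North 0.5080, South 0.1682.
The surplus seats go to Coastal, Lowland.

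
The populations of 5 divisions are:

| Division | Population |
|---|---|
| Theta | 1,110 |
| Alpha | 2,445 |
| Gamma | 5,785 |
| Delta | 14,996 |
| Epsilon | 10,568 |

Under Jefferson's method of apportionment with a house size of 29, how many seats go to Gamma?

Standard divisor 34904/29 ≈ 1203.586; standard quotas: Theta 0.922, Alpha 2.031, Gamma 4.806, Delta 12.459, Epsilon 8.780.
Rounding down gives 0, 2, 4, 12, 8 = 26 seats, so the divisor must be adjusted.
With modified divisor 1140.48: modified quotas Theta 0.973, Alpha 2.144, Gamma 5.072, Delta 13.149, Epsilon 9.266.
Rounding down: Theta 0, Alpha 2, Gamma 5, Delta 13, Epsilon 9 (total 29).
Gamma receives 5.

5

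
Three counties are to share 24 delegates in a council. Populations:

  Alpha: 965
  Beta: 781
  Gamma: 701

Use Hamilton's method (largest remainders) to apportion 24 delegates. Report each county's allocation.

Alpha=9, Beta=8, Gamma=7

Total 2447; standard divisor 2447/24 ≈ 101.958.
Standard quotas: Alpha 9.465, Beta 7.660, Gamma 6.875.
Lower quotas: Alpha 9, Beta 7, Gamma 6 (sum 22, leaving 2 seats).
Remainders in descending order: Gamma 0.875, Beta 0.660, Alpha 0.465.
The surplus seats go to Gamma, Beta.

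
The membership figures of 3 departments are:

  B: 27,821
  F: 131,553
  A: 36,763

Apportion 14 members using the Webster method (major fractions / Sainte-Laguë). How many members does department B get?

Standard divisor 196137/14 ≈ 14009.786; standard quotas: B 1.986, F 9.390, A 2.624.
Rounding to the nearest integer gives B 2, F 9, A 3 — total 14, matching the house size, so no adjustment is needed.
B receives 2.

2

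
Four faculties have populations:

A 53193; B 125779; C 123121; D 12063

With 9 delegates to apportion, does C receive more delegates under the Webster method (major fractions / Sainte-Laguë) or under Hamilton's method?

Webster: A 2, B 4, C 3, D 0.
Hamilton: A 1, B 4, C 4, D 0.
C gets 3 under Webster and 4 under Hamilton.

Hamilton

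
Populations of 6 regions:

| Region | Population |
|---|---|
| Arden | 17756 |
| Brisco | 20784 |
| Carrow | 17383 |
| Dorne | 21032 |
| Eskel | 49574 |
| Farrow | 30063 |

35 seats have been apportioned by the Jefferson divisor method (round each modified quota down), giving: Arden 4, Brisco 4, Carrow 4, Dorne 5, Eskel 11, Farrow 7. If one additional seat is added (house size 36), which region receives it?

Priority for the next seat is population ÷ (current seats + 1).
Priorities: Arden 3551.200, Brisco 4156.800, Carrow 3476.600, Dorne 3505.333, Eskel 4131.167, Farrow 3757.875.
Highest priority: Brisco.

Brisco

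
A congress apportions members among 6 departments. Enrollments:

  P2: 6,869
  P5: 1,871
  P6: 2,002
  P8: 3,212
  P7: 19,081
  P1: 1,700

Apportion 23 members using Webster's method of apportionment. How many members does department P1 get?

1

Standard divisor 34735/23 ≈ 1510.217; standard quotas: P2 4.548, P5 1.239, P6 1.326, P8 2.127, P7 12.635, P1 1.126.
Rounding to the nearest integer gives P2 5, P5 1, P6 1, P8 2, P7 13, P1 1 — total 23, matching the house size, so no adjustment is needed.
P1 receives 1.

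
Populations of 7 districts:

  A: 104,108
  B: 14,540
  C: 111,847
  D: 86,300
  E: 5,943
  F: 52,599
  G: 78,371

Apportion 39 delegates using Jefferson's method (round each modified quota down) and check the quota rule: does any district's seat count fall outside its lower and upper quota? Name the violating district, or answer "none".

none

Standard quotas: A 8.949, B 1.250, C 9.614, D 7.418, E 0.511, F 4.521, G 6.737.
Jefferson allocation: A 9, B 1, C 10, D 8, E 0, F 4, G 7.
Every allocation lies between the lower and upper quota.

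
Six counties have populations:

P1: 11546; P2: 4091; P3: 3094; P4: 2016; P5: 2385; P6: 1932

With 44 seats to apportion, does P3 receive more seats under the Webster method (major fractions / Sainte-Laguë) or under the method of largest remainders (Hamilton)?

Webster: P1 21, P2 7, P3 5, P4 4, P5 4, P6 3.
Hamilton: P1 20, P2 7, P3 6, P4 4, P5 4, P6 3.
P3 gets 5 under Webster and 6 under Hamilton.

Hamilton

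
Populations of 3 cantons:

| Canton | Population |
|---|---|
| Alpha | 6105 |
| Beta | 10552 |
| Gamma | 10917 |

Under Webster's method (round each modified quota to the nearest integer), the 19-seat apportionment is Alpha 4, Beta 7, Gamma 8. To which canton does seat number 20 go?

Priority for the next seat is population ÷ (current seats + 0.5).
Priorities: Alpha 1356.667, Beta 1406.933, Gamma 1284.353.
Highest priority: Beta.

Beta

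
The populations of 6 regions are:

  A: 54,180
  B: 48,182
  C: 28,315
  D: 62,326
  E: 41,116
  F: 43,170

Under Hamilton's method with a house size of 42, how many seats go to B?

Standard divisor: 277289 ÷ 42 ≈ 6602.119.
Standard quotas: A 8.2065, B 7.2980, C 4.2888, D 9.4403, E 6.2277, F 6.5388.
Lower quotas: A 8, B 7, C 4, D 9, E 6, F 6 (sum 40, leaving 2 seats).
Remainders in descending order: F 0.5388, D 0.4403, B 0.2980, C 0.2888, E 0.2277, A 0.2065.
The surplus seats go to F, D.
B receives 7.

7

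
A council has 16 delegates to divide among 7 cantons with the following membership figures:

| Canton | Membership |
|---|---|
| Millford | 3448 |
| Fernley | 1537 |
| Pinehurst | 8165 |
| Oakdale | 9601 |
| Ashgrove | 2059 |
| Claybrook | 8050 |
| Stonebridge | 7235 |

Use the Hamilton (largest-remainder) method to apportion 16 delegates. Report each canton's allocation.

Millford 1, Fernley 1, Pinehurst 3, Oakdale 4, Ashgrove 1, Claybrook 3, Stonebridge 3

Standard divisor: 40095 ÷ 16 ≈ 2505.938.
Standard quotas: Millford 1.3759, Fernley 0.6133, Pinehurst 3.2583, Oakdale 3.8313, Ashgrove 0.8216, Claybrook 3.2124, Stonebridge 2.8871.
Lower quotas: Millford 1, Fernley 0, Pinehurst 3, Oakdale 3, Ashgrove 0, Claybrook 3, Stonebridge 2 (sum 12, leaving 4 seats).
Remainders in descending order: Stonebridge 0.8871, Oakdale 0.8313, Ashgrove 0.8216, Fernley 0.6133, Millford 0.3759, Pinehurst 0.2583, Claybrook 0.2124.
Largest remainders: Stonebridge, Oakdale, Ashgrove, Fernley receive the extra seats.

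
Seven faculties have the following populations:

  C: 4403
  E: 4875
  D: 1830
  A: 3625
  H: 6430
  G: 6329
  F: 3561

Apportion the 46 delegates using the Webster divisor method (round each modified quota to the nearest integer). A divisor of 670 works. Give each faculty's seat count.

With modified divisor 670: modified quotas C 6.572, E 7.276, D 2.731, A 5.410, H 9.597, G 9.446, F 5.315.
Rounding to the nearest integer: C 7, E 7, D 3, A 5, H 10, G 9, F 5 (total 46).

C: 7, E: 7, D: 3, A: 5, H: 10, G: 9, F: 5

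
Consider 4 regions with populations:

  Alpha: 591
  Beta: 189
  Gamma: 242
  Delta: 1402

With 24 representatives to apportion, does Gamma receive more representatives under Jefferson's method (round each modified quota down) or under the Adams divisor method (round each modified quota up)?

Adams

Jefferson: Alpha 6, Beta 2, Gamma 2, Delta 14.
Adams: Alpha 6, Beta 2, Gamma 3, Delta 13.
Gamma gets 2 under Jefferson and 3 under Adams.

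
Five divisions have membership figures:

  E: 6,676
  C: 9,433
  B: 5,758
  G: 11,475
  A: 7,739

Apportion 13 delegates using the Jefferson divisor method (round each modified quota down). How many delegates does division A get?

Standard divisor 41081/13 ≈ 3160.077; standard quotas: E 2.113, C 2.985, B 1.822, G 3.631, A 2.449.
Rounding down gives 2, 2, 1, 3, 2 = 10 seats, so the divisor must be adjusted.
With modified divisor 2700: modified quotas E 2.473, C 3.494, B 2.133, G 4.250, A 2.866.
Rounding down: E 2, C 3, B 2, G 4, A 2 (total 13).
A receives 2.

2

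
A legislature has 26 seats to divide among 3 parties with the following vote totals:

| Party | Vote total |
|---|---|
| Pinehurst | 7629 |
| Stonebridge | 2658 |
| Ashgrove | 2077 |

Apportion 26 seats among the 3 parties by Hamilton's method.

Pinehurst: 16, Stonebridge: 6, Ashgrove: 4

Total 12364; standard divisor 12364/26 ≈ 475.538.
Standard quotas: Pinehurst 16.0429, Stonebridge 5.5895, Ashgrove 4.3677.
Lower quotas: Pinehurst 16, Stonebridge 5, Ashgrove 4 (sum 25, leaving 1 seat).
Remainders in descending order: Stonebridge 0.5895, Ashgrove 0.3677, Pinehurst 0.0429.
The surplus seat goes to Stonebridge.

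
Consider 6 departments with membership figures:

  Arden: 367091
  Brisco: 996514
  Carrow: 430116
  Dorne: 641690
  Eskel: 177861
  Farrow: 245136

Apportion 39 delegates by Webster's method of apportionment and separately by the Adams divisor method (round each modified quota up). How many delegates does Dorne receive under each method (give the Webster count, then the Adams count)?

Webster: Arden 5, Brisco 14, Carrow 6, Dorne 9, Eskel 2, Farrow 3.
Adams: Arden 5, Brisco 13, Carrow 6, Dorne 8, Eskel 3, Farrow 4.
Dorne gets 9 under Webster and 8 under Adams.

9 and 8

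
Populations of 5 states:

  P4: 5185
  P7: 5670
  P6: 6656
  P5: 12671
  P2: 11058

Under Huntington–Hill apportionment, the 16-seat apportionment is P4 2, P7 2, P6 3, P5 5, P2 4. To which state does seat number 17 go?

Priority for the next seat is population ÷ (√(s·(s+1))).
Priorities: P4 2116.767, P7 2314.768, P6 1921.422, P5 2313.398, P2 2472.644.
Highest priority: P2.

P2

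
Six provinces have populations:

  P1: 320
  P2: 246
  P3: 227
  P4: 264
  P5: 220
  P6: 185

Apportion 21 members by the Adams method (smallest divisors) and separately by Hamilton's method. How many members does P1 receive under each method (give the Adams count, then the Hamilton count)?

4 and 5

Adams: P1 4, P2 4, P3 3, P4 4, P5 3, P6 3.
Hamilton: P1 5, P2 3, P3 3, P4 4, P5 3, P6 3.
P1 gets 4 under Adams and 5 under Hamilton.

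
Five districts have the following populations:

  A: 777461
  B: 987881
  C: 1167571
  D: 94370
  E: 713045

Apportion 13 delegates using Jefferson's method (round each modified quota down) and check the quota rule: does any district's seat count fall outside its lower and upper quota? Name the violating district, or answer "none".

Standard quotas: A 2.702, B 3.434, C 4.058, D 0.328, E 2.478.
Jefferson allocation: A 3, B 4, C 4, D 0, E 2.
Every allocation lies between the lower and upper quota.

none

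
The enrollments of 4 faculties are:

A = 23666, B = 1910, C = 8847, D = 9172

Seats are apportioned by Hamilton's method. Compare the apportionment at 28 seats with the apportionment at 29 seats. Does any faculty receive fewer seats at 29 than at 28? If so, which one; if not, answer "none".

none

At 28 seats: A 15, B 1, C 6, D 6.
At 29 seats: A 16, B 1, C 6, D 6.
No faculty's allocation decreased.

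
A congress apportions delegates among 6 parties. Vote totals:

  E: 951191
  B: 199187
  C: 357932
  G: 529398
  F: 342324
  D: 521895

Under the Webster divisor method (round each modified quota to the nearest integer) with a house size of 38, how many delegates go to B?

Standard divisor 2901927/38 ≈ 76366.5; standard quotas: E 12.456, B 2.608, C 4.687, G 6.932, F 4.483, D 6.834.
Rounding to the nearest integer gives E 12, B 3, C 5, G 7, F 4, D 7 — total 38, matching the house size, so no adjustment is needed.
B receives 3.

3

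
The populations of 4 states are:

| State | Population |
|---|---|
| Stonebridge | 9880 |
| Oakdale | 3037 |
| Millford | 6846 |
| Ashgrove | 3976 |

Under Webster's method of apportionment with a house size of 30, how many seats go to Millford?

9

Standard divisor 23739/30 ≈ 791.3; standard quotas: Stonebridge 12.486, Oakdale 3.838, Millford 8.652, Ashgrove 5.025.
Rounding to the nearest integer gives Stonebridge 12, Oakdale 4, Millford 9, Ashgrove 5 — total 30, matching the house size, so no adjustment is needed.
Millford receives 9.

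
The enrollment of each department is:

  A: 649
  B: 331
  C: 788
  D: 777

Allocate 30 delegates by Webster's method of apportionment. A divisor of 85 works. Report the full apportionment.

With modified divisor 85: modified quotas A 7.635, B 3.894, C 9.271, D 9.141.
Rounding to the nearest integer: A 8, B 4, C 9, D 9 (total 30).

A 8; B 4; C 9; D 9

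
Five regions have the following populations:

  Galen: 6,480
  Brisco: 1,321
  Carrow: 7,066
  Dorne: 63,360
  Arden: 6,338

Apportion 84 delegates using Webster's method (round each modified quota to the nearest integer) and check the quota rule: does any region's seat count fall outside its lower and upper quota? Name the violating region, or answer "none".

Dorne

Standard quotas: Galen 6.437, Brisco 1.312, Carrow 7.019, Dorne 62.937, Arden 6.296.
Webster allocation: Galen 6, Brisco 1, Carrow 7, Dorne 64, Arden 6.
Dorne has quota 62.937 (lower 62, upper 63) but receives 64 — outside the quota interval.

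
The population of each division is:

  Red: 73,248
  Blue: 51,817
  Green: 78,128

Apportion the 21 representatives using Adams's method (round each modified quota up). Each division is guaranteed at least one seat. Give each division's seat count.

Red 8, Blue 5, Green 8

Standard divisor 203193/21 ≈ 9675.857; standard quotas: Red 7.570, Blue 5.355, Green 8.075.
Rounding up gives 8, 6, 9 = 23 seats, so the divisor must be adjusted.
With modified divisor 10410: modified quotas Red 7.036, Blue 4.978, Green 7.505.
Rounding up: Red 8, Blue 5, Green 8 (total 21).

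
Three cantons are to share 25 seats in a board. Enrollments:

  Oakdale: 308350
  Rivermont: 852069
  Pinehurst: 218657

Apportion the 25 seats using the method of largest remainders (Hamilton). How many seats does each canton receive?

Oakdale: 6, Rivermont: 15, Pinehurst: 4

Standard divisor: 1379076 ÷ 25 ≈ 55163.04.
Standard quotas: Oakdale 5.5898, Rivermont 15.4464, Pinehurst 3.9638.
Lower quotas: Oakdale 5, Rivermont 15, Pinehurst 3 (sum 23, leaving 2 seats).
Remainders in descending order: Pinehurst 0.9638, Oakdale 0.5898, Rivermont 0.4464.
Largest remainders: Pinehurst, Oakdale receive the extra seats.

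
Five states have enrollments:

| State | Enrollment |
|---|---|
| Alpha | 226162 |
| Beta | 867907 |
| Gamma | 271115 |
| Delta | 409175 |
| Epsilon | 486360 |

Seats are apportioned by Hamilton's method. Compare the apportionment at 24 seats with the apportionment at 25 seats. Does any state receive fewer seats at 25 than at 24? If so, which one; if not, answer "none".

At 24 seats: Alpha 3, Beta 9, Gamma 3, Delta 4, Epsilon 5.
At 25 seats: Alpha 2, Beta 10, Gamma 3, Delta 5, Epsilon 5.
Alpha drops from 3 to 2.

Alpha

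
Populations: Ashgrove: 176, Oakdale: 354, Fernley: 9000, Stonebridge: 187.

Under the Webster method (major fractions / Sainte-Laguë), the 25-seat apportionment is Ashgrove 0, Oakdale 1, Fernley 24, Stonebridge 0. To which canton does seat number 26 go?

Priority for the next seat is population ÷ (current seats + 0.5).
Priorities: Ashgrove 352.000, Oakdale 236.000, Fernley 367.347, Stonebridge 374.000.
Highest priority: Stonebridge.

Stonebridge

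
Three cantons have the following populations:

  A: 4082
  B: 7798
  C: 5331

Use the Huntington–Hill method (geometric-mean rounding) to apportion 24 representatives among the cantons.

With divisor 728: modified quotas A 5.607, B 10.712, C 7.323.
Geometric-mean thresholds: A √(5·6)=5.477, B √(10·11)=10.488, C √(7·8)=7.483.
Each quota rounded against its threshold gives A 6, B 11, C 7 (total 24).

A: 6, B: 11, C: 7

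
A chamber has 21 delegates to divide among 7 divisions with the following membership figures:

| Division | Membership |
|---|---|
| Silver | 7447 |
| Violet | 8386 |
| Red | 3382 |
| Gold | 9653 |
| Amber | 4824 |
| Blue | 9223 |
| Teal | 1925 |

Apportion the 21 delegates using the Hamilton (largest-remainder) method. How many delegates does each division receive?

Silver=3, Violet=4, Red=2, Gold=5, Amber=2, Blue=4, Teal=1

Standard divisor: 44840 ÷ 21 ≈ 2135.238.
Standard quotas: Silver 3.4877, Violet 3.9274, Red 1.5839, Gold 4.5208, Amber 2.2592, Blue 4.3194, Teal 0.9015.
Lower quotas: Silver 3, Violet 3, Red 1, Gold 4, Amber 2, Blue 4, Teal 0 (sum 17, leaving 4 seats).
Remainders in descending order: Violet 0.9274, Teal 0.9015, Red 0.5839, Gold 0.5208, Silver 0.4877, Blue 0.3194, Amber 0.2592.
Largest remainders: Violet, Teal, Red, Gold receive the extra seats.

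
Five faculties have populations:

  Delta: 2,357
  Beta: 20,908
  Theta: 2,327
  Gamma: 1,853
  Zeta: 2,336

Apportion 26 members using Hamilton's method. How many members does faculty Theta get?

2

The standard divisor is 29781/26 ≈ 1145.423.
Standard quotas: Delta 2.0578, Beta 18.2535, Theta 2.0316, Gamma 1.6177, Zeta 2.0394.
Lower quotas: Delta 2, Beta 18, Theta 2, Gamma 1, Zeta 2 (sum 25, leaving 1 seat).
Remainders in descending order: Gamma 0.6177, Beta 0.2535, Delta 0.0578, Zeta 0.0394, Theta 0.0316.
The surplus seat goes to Gamma.
Theta receives 2.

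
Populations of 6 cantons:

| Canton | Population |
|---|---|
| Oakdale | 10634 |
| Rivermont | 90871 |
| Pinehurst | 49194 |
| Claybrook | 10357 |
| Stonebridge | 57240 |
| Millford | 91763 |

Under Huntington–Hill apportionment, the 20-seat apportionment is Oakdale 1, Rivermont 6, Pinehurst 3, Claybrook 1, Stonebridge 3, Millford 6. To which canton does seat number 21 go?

Stonebridge

Priority for the next seat is population ÷ (√(s·(s+1))).
Priorities: Oakdale 7519.374, Rivermont 14021.700, Pinehurst 14201.085, Claybrook 7323.505, Stonebridge 16523.765, Millford 14159.338.
Highest priority: Stonebridge.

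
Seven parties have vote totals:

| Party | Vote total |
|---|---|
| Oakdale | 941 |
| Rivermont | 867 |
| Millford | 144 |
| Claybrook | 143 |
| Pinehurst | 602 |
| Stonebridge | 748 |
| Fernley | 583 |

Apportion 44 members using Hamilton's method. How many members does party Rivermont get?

9

Total 4028; standard divisor 4028/44 ≈ 91.545.
Standard quotas: Oakdale 10.279, Rivermont 9.471, Millford 1.573, Claybrook 1.562, Pinehurst 6.576, Stonebridge 8.171, Fernley 6.368.
Lower quotas: Oakdale 10, Rivermont 9, Millford 1, Claybrook 1, Pinehurst 6, Stonebridge 8, Fernley 6 (sum 41, leaving 3 seats).
Remainders in descending order: Pinehurst 0.576, Millford 0.573, Claybrook 0.562, Rivermont 0.471, Fernley 0.368, Oakdale 0.279, Stonebridge 0.171.
Largest remainders: Pinehurst, Millford, Claybrook receive the extra seats.
Rivermont receives 9.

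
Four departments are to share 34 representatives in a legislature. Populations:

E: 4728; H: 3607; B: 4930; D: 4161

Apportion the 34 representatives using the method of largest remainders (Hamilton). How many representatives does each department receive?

The standard divisor is 17426/34 ≈ 512.529.
Standard quotas: E 9.225, H 7.038, B 9.619, D 8.119.
Lower quotas: E 9, H 7, B 9, D 8 (sum 33, leaving 1 seat).
Remainders in descending order: B 0.619, E 0.225, D 0.119, H 0.038.
The surplus seat goes to B.

E: 9, H: 7, B: 10, D: 8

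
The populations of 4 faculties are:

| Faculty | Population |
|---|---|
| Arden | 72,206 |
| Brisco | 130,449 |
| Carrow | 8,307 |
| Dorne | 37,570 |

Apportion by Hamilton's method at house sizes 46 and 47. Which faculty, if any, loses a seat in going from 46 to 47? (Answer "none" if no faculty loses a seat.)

At 46 seats: Arden 13, Brisco 24, Carrow 2, Dorne 7.
At 47 seats: Arden 14, Brisco 25, Carrow 1, Dorne 7.
Carrow drops from 2 to 1.

Carrow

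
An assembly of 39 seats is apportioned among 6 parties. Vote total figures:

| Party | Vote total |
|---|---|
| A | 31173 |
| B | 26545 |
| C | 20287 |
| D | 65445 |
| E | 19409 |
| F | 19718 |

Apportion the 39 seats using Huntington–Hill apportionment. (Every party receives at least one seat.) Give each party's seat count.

A 7, B 6, C 4, D 14, E 4, F 4

With divisor 4673: modified quotas A 6.671, B 5.681, C 4.341, D 14.005, E 4.153, F 4.220.
Geometric-mean thresholds: A √(6·7)=6.481, B √(5·6)=5.477, C √(4·5)=4.472, D √(14·15)=14.491, E √(4·5)=4.472, F √(4·5)=4.472.
Each quota rounded against its threshold gives A 7, B 6, C 4, D 14, E 4, F 4 (total 39).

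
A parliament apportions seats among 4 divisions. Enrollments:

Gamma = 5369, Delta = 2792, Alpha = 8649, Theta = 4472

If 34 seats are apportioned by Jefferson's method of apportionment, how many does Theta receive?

Standard divisor 21282/34 ≈ 625.941; standard quotas: Gamma 8.577, Delta 4.460, Alpha 13.818, Theta 7.144.
Rounding down gives 8, 4, 13, 7 = 32 seats, so the divisor must be adjusted.
With modified divisor 590: modified quotas Gamma 9.100, Delta 4.732, Alpha 14.659, Theta 7.580.
Rounding down: Gamma 9, Delta 4, Alpha 14, Theta 7 (total 34).
Theta receives 7.

7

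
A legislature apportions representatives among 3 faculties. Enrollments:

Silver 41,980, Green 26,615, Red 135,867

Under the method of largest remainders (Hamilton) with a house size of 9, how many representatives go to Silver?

2

Standard divisor: 204462 ÷ 9 = 22718.
Standard quotas: Silver 1.8479, Green 1.1715, Red 5.9806.
Lower quotas: Silver 1, Green 1, Red 5 (sum 7, leaving 2 seats).
Remainders in descending order: Red 0.9806, Silver 0.8479, Green 0.1715.
Largest remainders: Red, Silver receive the extra seats.
Silver receives 2.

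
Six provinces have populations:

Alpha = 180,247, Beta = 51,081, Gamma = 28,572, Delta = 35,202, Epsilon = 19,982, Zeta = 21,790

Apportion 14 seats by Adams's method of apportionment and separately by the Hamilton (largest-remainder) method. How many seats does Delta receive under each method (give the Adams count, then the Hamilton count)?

Adams: Alpha 7, Beta 2, Gamma 1, Delta 2, Epsilon 1, Zeta 1.
Hamilton: Alpha 8, Beta 2, Gamma 1, Delta 1, Epsilon 1, Zeta 1.
Delta gets 2 under Adams and 1 under Hamilton.

2 and 1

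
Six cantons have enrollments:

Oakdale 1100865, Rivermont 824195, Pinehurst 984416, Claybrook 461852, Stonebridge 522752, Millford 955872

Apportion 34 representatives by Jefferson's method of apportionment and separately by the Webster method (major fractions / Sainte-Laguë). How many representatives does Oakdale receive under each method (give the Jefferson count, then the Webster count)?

Jefferson: Oakdale 8, Rivermont 6, Pinehurst 7, Claybrook 3, Stonebridge 3, Millford 7.
Webster: Oakdale 7, Rivermont 6, Pinehurst 7, Claybrook 3, Stonebridge 4, Millford 7.
Oakdale gets 8 under Jefferson and 7 under Webster.

8 and 7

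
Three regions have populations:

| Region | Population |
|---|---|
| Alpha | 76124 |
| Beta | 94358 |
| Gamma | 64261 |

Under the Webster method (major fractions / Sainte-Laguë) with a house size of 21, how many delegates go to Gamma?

Standard divisor 234743/21 ≈ 11178.238; standard quotas: Alpha 6.810, Beta 8.441, Gamma 5.749.
Rounding to the nearest integer gives Alpha 7, Beta 8, Gamma 6 — total 21, matching the house size, so no adjustment is needed.
Gamma receives 6.

6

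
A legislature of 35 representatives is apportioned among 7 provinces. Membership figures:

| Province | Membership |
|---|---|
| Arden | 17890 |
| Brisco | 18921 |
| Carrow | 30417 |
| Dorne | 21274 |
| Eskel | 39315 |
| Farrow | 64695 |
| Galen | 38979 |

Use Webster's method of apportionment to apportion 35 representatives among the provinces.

Standard divisor 231491/35 ≈ 6614.029; standard quotas: Arden 2.705, Brisco 2.861, Carrow 4.599, Dorne 3.216, Eskel 5.944, Farrow 9.781, Galen 5.893.
Rounding to the nearest integer gives 3, 3, 5, 3, 6, 10, 6 = 36 seats, so the divisor must be adjusted.
With modified divisor 6794.8: modified quotas Arden 2.633, Brisco 2.785, Carrow 4.477, Dorne 3.131, Eskel 5.786, Farrow 9.521, Galen 5.737.
Rounding to the nearest integer: Arden 3, Brisco 3, Carrow 4, Dorne 3, Eskel 6, Farrow 10, Galen 6 (total 35).

Arden=3, Brisco=3, Carrow=4, Dorne=3, Eskel=6, Farrow=10, Galen=6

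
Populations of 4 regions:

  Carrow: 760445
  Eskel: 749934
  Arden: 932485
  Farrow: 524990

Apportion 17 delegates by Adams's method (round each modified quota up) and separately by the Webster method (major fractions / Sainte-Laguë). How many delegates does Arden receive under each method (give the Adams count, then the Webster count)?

Adams: Carrow 5, Eskel 4, Arden 5, Farrow 3.
Webster: Carrow 4, Eskel 4, Arden 6, Farrow 3.
Arden gets 5 under Adams and 6 under Webster.

5 and 6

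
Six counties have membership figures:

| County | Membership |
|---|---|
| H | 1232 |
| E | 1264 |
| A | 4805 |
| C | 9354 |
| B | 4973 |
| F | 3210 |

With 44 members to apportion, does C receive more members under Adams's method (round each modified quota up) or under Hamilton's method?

Hamilton

Adams: H 2, E 3, A 8, C 16, B 9, F 6.
Hamilton: H 2, E 2, A 8, C 17, B 9, F 6.
C gets 16 under Adams and 17 under Hamilton.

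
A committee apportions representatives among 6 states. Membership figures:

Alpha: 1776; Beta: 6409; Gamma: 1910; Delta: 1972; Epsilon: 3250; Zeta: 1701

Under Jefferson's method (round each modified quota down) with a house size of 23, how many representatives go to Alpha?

Standard divisor 17018/23 ≈ 739.913; standard quotas: Alpha 2.400, Beta 8.662, Gamma 2.581, Delta 2.665, Epsilon 4.392, Zeta 2.299.
Rounding down gives 2, 8, 2, 2, 4, 2 = 20 seats, so the divisor must be adjusted.
With modified divisor 645: modified quotas Alpha 2.753, Beta 9.936, Gamma 2.961, Delta 3.057, Epsilon 5.039, Zeta 2.637.
Rounding down: Alpha 2, Beta 9, Gamma 2, Delta 3, Epsilon 5, Zeta 2 (total 23).
Alpha receives 2.

2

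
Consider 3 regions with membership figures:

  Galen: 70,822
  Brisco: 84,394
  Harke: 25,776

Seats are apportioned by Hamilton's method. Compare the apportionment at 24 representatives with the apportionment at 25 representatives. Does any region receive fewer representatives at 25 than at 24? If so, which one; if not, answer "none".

At 24 seats: Galen 9, Brisco 11, Harke 4.
At 25 seats: Galen 10, Brisco 12, Harke 3.
Harke drops from 4 to 3.

Harke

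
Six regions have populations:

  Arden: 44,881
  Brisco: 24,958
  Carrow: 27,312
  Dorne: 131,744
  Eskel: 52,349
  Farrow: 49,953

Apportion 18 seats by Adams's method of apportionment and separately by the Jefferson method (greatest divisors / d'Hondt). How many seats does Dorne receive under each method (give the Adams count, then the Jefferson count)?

6 and 8

Adams: Arden 2, Brisco 2, Carrow 2, Dorne 6, Eskel 3, Farrow 3.
Jefferson: Arden 2, Brisco 1, Carrow 1, Dorne 8, Eskel 3, Farrow 3.
Dorne gets 6 under Adams and 8 under Jefferson.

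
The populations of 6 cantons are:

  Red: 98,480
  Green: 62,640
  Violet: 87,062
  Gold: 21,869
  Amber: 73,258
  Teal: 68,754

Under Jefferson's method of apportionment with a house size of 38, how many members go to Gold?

2

Standard divisor 412063/38 ≈ 10843.763; standard quotas: Red 9.082, Green 5.777, Violet 8.029, Gold 2.017, Amber 6.756, Teal 6.340.
Rounding down gives 9, 5, 8, 2, 6, 6 = 36 seats, so the divisor must be adjusted.
With modified divisor 10100: modified quotas Red 9.750, Green 6.202, Violet 8.620, Gold 2.165, Amber 7.253, Teal 6.807.
Rounding down: Red 9, Green 6, Violet 8, Gold 2, Amber 7, Teal 6 (total 38).
Gold receives 2.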